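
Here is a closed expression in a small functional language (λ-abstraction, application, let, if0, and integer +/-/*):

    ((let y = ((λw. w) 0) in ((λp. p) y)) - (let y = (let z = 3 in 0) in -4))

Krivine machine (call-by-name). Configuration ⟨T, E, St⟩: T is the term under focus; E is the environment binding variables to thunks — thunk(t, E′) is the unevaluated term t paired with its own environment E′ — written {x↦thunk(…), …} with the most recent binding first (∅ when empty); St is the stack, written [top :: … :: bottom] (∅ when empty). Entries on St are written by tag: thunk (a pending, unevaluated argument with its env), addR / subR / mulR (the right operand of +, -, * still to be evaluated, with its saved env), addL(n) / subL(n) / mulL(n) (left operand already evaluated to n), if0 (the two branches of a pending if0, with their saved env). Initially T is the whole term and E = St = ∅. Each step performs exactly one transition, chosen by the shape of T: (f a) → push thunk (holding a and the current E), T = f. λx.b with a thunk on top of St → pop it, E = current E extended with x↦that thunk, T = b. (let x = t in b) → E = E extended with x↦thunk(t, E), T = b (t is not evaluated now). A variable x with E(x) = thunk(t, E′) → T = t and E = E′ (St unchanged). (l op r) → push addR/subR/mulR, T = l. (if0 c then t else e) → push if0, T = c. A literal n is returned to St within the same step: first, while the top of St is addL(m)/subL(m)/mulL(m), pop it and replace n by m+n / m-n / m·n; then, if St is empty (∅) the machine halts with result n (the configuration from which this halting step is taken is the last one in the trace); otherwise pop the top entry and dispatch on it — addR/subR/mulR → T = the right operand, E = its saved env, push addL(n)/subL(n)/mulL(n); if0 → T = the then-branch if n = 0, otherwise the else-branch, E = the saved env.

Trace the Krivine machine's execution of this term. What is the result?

Answer: 4

Machine steps:
[0] ⟨T=((let y = ((λw. w) 0) in ((λp. p) y)) - (let y = (let z = 3 in 0) in -4)); E=∅; St=∅⟩
[1] ⟨T=(let y = ((λw. w) 0) in ((λp. p) y)); E=∅; St=[subR]⟩
[2] ⟨T=((λp. p) y); E={y↦thunk(((λw. w) 0), ∅)}; St=[subR]⟩
[3] ⟨T=(λp. p); E={y↦thunk(((λw. w) 0), ∅)}; St=[thunk :: subR]⟩
[4] ⟨T=p; E={p↦thunk(y, {y↦thunk(((λw. w) 0), ∅)}), y↦thunk(((λw. w) 0), ∅)}; St=[subR]⟩
[5] ⟨T=y; E={y↦thunk(((λw. w) 0), ∅)}; St=[subR]⟩
[6] ⟨T=((λw. w) 0); E=∅; St=[subR]⟩
[7] ⟨T=(λw. w); E=∅; St=[thunk :: subR]⟩
[8] ⟨T=w; E={w↦thunk(0, ∅)}; St=[subR]⟩
[9] ⟨T=0; E=∅; St=[subR]⟩
[10] ⟨T=(let y = (let z = 3 in 0) in -4); E=∅; St=[subL(0)]⟩
[11] ⟨T=-4; E={y↦thunk((let z = 3 in 0), ∅)}; St=[subL(0)]⟩
→ final value 4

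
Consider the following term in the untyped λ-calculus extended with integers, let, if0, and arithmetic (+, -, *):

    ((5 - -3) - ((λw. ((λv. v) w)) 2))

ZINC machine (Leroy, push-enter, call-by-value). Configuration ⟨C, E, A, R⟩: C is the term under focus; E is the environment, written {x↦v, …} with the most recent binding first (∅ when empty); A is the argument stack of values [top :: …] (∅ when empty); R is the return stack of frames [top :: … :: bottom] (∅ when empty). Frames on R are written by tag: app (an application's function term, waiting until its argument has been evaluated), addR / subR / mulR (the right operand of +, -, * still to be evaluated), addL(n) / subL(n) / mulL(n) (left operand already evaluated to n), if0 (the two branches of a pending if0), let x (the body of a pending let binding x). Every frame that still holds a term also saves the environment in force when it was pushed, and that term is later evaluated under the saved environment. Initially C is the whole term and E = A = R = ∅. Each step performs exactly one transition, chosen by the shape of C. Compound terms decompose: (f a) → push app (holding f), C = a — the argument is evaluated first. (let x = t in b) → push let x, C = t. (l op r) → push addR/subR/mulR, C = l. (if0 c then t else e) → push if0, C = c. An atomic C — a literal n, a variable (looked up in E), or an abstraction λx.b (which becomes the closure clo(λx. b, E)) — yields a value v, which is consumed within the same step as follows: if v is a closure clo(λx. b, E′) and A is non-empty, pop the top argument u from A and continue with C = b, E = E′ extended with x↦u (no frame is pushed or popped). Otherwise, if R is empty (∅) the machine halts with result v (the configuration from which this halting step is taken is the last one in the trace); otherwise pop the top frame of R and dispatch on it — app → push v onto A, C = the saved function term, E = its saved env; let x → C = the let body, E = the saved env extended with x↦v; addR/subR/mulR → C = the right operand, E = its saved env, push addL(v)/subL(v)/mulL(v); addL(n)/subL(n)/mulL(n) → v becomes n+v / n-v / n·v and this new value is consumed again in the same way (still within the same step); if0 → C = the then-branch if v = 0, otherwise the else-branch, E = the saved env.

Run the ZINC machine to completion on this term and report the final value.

0. [C=((5 - -3) - ((λw. ((λv. v) w)) 2)) | E=∅ | A=∅ | R=∅]
1. [C=(5 - -3) | E=∅ | A=∅ | R=[subR]]
2. [C=5 | E=∅ | A=∅ | R=[subR :: subR]]
3. [C=-3 | E=∅ | A=∅ | R=[subL(5) :: subR]]
4. [C=((λw. ((λv. v) w)) 2) | E=∅ | A=∅ | R=[subL(8)]]
5. [C=2 | E=∅ | A=∅ | R=[app :: subL(8)]]
6. [C=(λw. ((λv. v) w)) | E=∅ | A=[2] | R=[subL(8)]]
7. [C=((λv. v) w) | E={w↦2} | A=∅ | R=[subL(8)]]
8. [C=w | E={w↦2} | A=∅ | R=[app :: subL(8)]]
9. [C=(λv. v) | E={w↦2} | A=[2] | R=[subL(8)]]
10. [C=v | E={v↦2, w↦2} | A=∅ | R=[subL(8)]]
→ final value 6

Answer: 6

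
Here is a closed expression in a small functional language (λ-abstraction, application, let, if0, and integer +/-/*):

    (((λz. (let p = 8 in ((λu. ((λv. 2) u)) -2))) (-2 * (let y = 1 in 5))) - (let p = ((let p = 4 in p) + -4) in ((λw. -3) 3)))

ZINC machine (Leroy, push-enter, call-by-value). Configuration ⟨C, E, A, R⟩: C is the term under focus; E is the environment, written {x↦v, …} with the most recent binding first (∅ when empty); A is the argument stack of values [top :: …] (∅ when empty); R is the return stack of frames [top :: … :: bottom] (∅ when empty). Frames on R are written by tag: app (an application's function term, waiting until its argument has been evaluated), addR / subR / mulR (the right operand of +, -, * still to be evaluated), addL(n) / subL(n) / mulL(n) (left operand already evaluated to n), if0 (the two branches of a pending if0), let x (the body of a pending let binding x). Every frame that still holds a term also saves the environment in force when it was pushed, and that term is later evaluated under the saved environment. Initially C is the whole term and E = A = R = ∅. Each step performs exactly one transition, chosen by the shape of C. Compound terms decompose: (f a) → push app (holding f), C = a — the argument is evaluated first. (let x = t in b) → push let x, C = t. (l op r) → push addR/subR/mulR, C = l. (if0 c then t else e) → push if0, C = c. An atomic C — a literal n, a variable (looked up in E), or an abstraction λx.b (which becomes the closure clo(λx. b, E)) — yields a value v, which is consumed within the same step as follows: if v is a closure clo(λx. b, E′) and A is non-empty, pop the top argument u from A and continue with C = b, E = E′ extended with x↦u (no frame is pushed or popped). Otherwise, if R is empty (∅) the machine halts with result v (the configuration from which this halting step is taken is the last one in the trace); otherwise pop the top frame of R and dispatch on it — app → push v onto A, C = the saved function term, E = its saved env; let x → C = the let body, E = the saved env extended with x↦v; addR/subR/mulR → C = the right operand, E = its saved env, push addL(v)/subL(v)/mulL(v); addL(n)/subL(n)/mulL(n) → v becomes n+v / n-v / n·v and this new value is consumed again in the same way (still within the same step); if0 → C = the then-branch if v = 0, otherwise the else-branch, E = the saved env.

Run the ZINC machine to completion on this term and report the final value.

Answer: 5

Execution trace:
[0] <C=(((λz. (let p = 8 in ((λu. ((λv. 2) u)) -2))) (-2 * (let y = 1 in 5))) - (let p = ((let p = 4 in p) + -4) in ((λw. -3) 3))), E=∅, A=∅, R=∅>
[1] <C=((λz. (let p = 8 in ((λu. ((λv. 2) u)) -2))) (-2 * (let y = 1 in 5))), E=∅, A=∅, R=[subR]>
[2] <C=(-2 * (let y = 1 in 5)), E=∅, A=∅, R=[app :: subR]>
[3] <C=-2, E=∅, A=∅, R=[mulR :: app :: subR]>
[4] <C=(let y = 1 in 5), E=∅, A=∅, R=[mulL(-2) :: app :: subR]>
[5] <C=1, E=∅, A=∅, R=[let y :: mulL(-2) :: app :: subR]>
[6] <C=5, E={y↦1}, A=∅, R=[mulL(-2) :: app :: subR]>
[7] <C=(λz. (let p = 8 in ((λu. ((λv. 2) u)) -2))), E=∅, A=[-10], R=[subR]>
[8] <C=(let p = 8 in ((λu. ((λv. 2) u)) -2)), E={z↦-10}, A=∅, R=[subR]>
[9] <C=8, E={z↦-10}, A=∅, R=[let p :: subR]>
[10] <C=((λu. ((λv. 2) u)) -2), E={p↦8, z↦-10}, A=∅, R=[subR]>
[11] <C=-2, E={p↦8, z↦-10}, A=∅, R=[app :: subR]>
[12] <C=(λu. ((λv. 2) u)), E={p↦8, z↦-10}, A=[-2], R=[subR]>
[13] <C=((λv. 2) u), E={u↦-2, p↦8, z↦-10}, A=∅, R=[subR]>
[14] <C=u, E={u↦-2, p↦8, z↦-10}, A=∅, R=[app :: subR]>
[15] <C=(λv. 2), E={u↦-2, p↦8, z↦-10}, A=[-2], R=[subR]>
[16] <C=2, E={v↦-2, u↦-2, p↦8, z↦-10}, A=∅, R=[subR]>
[17] <C=(let p = ((let p = 4 in p) + -4) in ((λw. -3) 3)), E=∅, A=∅, R=[subL(2)]>
[18] <C=((let p = 4 in p) + -4), E=∅, A=∅, R=[let p :: subL(2)]>
[19] <C=(let p = 4 in p), E=∅, A=∅, R=[addR :: let p :: subL(2)]>
[20] <C=4, E=∅, A=∅, R=[let p :: addR :: let p :: subL(2)]>
[21] <C=p, E={p↦4}, A=∅, R=[addR :: let p :: subL(2)]>
[22] <C=-4, E=∅, A=∅, R=[addL(4) :: let p :: subL(2)]>
[23] <C=((λw. -3) 3), E={p↦0}, A=∅, R=[subL(2)]>
[24] <C=3, E={p↦0}, A=∅, R=[app :: subL(2)]>
[25] <C=(λw. -3), E={p↦0}, A=[3], R=[subL(2)]>
[26] <C=-3, E={w↦3, p↦0}, A=∅, R=[subL(2)]>
→ final value 5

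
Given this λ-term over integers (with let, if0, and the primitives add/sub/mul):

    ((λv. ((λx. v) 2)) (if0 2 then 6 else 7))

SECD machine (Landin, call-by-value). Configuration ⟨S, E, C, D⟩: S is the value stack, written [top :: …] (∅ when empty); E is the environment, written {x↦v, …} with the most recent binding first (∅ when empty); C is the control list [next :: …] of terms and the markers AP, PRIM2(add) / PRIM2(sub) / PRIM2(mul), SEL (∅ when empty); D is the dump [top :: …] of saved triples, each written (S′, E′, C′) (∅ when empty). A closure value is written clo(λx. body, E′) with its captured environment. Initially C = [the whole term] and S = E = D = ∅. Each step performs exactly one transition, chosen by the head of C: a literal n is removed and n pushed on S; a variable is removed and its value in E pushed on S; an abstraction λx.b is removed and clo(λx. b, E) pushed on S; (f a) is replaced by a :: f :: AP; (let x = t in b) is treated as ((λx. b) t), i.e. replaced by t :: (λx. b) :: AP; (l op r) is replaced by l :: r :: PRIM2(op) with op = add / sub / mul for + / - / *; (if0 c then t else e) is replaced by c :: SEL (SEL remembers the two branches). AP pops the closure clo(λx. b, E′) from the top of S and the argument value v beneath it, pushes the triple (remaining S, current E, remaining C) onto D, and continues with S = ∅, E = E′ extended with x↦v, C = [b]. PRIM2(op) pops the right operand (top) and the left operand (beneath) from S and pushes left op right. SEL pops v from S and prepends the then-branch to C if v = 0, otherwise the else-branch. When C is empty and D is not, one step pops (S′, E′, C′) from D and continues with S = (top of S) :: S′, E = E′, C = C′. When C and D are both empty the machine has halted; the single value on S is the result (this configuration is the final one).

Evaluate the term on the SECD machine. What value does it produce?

0. ⟨S=∅; E=∅; C=[((λv. ((λx. v) 2)) (if0 2 then 6 else 7))]; D=∅⟩
1. ⟨S=∅; E=∅; C=[(if0 2 then 6 else 7) :: (λv. ((λx. v) 2)) :: AP]; D=∅⟩
2. ⟨S=∅; E=∅; C=[2 :: SEL :: (λv. ((λx. v) 2)) :: AP]; D=∅⟩
3. ⟨S=[2]; E=∅; C=[SEL :: (λv. ((λx. v) 2)) :: AP]; D=∅⟩
4. ⟨S=∅; E=∅; C=[7 :: (λv. ((λx. v) 2)) :: AP]; D=∅⟩
5. ⟨S=[7]; E=∅; C=[(λv. ((λx. v) 2)) :: AP]; D=∅⟩
6. ⟨S=[clo(λv. ((λx. v) 2), ∅) :: 7]; E=∅; C=[AP]; D=∅⟩
7. ⟨S=∅; E={v↦7}; C=[((λx. v) 2)]; D=[(∅, ∅, ∅)]⟩
8. ⟨S=∅; E={v↦7}; C=[2 :: (λx. v) :: AP]; D=[(∅, ∅, ∅)]⟩
9. ⟨S=[2]; E={v↦7}; C=[(λx. v) :: AP]; D=[(∅, ∅, ∅)]⟩
10. ⟨S=[clo(λx. v, {v↦7}) :: 2]; E={v↦7}; C=[AP]; D=[(∅, ∅, ∅)]⟩
11. ⟨S=∅; E={x↦2, v↦7}; C=[v]; D=[(∅, {v↦7}, ∅) :: (∅, ∅, ∅)]⟩
12. ⟨S=[7]; E={x↦2, v↦7}; C=∅; D=[(∅, {v↦7}, ∅) :: (∅, ∅, ∅)]⟩
13. ⟨S=[7]; E={v↦7}; C=∅; D=[(∅, ∅, ∅)]⟩
14. ⟨S=[7]; E=∅; C=∅; D=∅⟩
→ final value 7

Answer: 7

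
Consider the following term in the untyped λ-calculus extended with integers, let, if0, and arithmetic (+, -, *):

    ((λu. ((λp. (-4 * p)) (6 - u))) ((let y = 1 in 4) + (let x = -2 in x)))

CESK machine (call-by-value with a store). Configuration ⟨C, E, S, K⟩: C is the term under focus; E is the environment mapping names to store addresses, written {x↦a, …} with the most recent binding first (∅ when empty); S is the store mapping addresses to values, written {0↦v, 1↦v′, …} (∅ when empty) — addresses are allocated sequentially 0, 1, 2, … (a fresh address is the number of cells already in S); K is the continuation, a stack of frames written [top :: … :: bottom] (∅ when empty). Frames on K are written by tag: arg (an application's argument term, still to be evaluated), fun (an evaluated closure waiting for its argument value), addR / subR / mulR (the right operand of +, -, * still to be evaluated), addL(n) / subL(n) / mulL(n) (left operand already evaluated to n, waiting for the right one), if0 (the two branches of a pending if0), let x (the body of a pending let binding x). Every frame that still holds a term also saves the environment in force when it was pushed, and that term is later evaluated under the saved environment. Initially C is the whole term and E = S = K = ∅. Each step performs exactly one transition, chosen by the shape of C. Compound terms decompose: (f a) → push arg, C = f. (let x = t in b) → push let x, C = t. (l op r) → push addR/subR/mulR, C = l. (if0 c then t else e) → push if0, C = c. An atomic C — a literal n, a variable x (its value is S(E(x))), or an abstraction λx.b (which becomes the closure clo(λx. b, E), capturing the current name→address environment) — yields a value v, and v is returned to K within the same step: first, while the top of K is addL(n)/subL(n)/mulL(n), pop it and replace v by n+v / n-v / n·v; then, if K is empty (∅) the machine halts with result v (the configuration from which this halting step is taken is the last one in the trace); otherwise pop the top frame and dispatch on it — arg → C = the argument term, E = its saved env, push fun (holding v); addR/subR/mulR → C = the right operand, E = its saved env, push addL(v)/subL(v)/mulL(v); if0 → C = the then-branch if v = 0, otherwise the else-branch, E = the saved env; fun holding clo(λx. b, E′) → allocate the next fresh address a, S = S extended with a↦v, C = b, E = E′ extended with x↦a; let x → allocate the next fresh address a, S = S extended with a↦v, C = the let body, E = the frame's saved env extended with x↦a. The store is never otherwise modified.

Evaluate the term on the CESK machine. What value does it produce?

Answer: -16

Machine steps:
t=0: [C=((λu. ((λp. (-4 * p)) (6 - u))) ((let y = 1 in 4) + (let x = -2 in x))) | E=∅ | S=∅ | K=∅]
t=1: [C=(λu. ((λp. (-4 * p)) (6 - u))) | E=∅ | S=∅ | K=[arg]]
t=2: [C=((let y = 1 in 4) + (let x = -2 in x)) | E=∅ | S=∅ | K=[fun]]
t=3: [C=(let y = 1 in 4) | E=∅ | S=∅ | K=[addR :: fun]]
t=4: [C=1 | E=∅ | S=∅ | K=[let y :: addR :: fun]]
t=5: [C=4 | E={y↦0} | S={0↦1} | K=[addR :: fun]]
t=6: [C=(let x = -2 in x) | E=∅ | S={0↦1} | K=[addL(4) :: fun]]
t=7: [C=-2 | E=∅ | S={0↦1} | K=[let x :: addL(4) :: fun]]
t=8: [C=x | E={x↦1} | S={0↦1, 1↦-2} | K=[addL(4) :: fun]]
t=9: [C=((λp. (-4 * p)) (6 - u)) | E={u↦2} | S={0↦1, 1↦-2, 2↦2} | K=∅]
t=10: [C=(λp. (-4 * p)) | E={u↦2} | S={0↦1, 1↦-2, 2↦2} | K=[arg]]
t=11: [C=(6 - u) | E={u↦2} | S={0↦1, 1↦-2, 2↦2} | K=[fun]]
t=12: [C=6 | E={u↦2} | S={0↦1, 1↦-2, 2↦2} | K=[subR :: fun]]
t=13: [C=u | E={u↦2} | S={0↦1, 1↦-2, 2↦2} | K=[subL(6) :: fun]]
t=14: [C=(-4 * p) | E={p↦3, u↦2} | S={0↦1, 1↦-2, 2↦2, 3↦4} | K=∅]
t=15: [C=-4 | E={p↦3, u↦2} | S={0↦1, 1↦-2, 2↦2, 3↦4} | K=[mulR]]
t=16: [C=p | E={p↦3, u↦2} | S={0↦1, 1↦-2, 2↦2, 3↦4} | K=[mulL(-4)]]
→ final value -16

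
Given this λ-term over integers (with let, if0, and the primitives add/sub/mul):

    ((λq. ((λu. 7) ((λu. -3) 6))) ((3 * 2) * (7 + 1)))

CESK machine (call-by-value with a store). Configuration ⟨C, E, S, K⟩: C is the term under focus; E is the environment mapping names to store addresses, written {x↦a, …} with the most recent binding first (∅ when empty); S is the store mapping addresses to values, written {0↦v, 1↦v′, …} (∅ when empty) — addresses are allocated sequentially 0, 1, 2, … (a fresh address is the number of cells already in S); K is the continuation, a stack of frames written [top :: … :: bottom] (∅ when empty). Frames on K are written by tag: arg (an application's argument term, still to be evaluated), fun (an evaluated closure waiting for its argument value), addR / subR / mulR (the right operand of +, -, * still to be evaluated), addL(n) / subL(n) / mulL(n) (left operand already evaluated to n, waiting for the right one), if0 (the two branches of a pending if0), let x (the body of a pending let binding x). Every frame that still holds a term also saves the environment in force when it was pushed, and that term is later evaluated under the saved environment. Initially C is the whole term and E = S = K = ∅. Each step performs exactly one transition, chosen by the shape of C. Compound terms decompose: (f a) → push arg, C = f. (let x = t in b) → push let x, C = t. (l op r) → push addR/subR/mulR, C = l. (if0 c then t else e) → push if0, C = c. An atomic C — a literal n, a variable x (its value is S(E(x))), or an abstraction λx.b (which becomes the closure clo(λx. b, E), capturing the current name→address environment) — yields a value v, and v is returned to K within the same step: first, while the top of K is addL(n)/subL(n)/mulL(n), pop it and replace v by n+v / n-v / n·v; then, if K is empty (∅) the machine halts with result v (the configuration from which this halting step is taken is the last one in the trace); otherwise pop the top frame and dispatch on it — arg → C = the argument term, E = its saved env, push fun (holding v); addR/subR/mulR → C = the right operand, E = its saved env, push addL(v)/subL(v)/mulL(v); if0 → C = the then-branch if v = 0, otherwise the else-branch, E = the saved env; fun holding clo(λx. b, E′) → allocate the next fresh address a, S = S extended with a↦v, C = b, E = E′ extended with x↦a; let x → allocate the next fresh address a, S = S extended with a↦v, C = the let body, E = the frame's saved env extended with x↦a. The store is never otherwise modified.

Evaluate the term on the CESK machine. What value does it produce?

0. ⟨C=((λq. ((λu. 7) ((λu. -3) 6))) ((3 * 2) * (7 + 1))); E=∅; S=∅; K=∅⟩
1. ⟨C=(λq. ((λu. 7) ((λu. -3) 6))); E=∅; S=∅; K=[arg]⟩
2. ⟨C=((3 * 2) * (7 + 1)); E=∅; S=∅; K=[fun]⟩
3. ⟨C=(3 * 2); E=∅; S=∅; K=[mulR :: fun]⟩
4. ⟨C=3; E=∅; S=∅; K=[mulR :: mulR :: fun]⟩
5. ⟨C=2; E=∅; S=∅; K=[mulL(3) :: mulR :: fun]⟩
6. ⟨C=(7 + 1); E=∅; S=∅; K=[mulL(6) :: fun]⟩
7. ⟨C=7; E=∅; S=∅; K=[addR :: mulL(6) :: fun]⟩
8. ⟨C=1; E=∅; S=∅; K=[addL(7) :: mulL(6) :: fun]⟩
9. ⟨C=((λu. 7) ((λu. -3) 6)); E={q↦0}; S={0↦48}; K=∅⟩
10. ⟨C=(λu. 7); E={q↦0}; S={0↦48}; K=[arg]⟩
11. ⟨C=((λu. -3) 6); E={q↦0}; S={0↦48}; K=[fun]⟩
12. ⟨C=(λu. -3); E={q↦0}; S={0↦48}; K=[arg :: fun]⟩
13. ⟨C=6; E={q↦0}; S={0↦48}; K=[fun :: fun]⟩
14. ⟨C=-3; E={u↦1, q↦0}; S={0↦48, 1↦6}; K=[fun]⟩
15. ⟨C=7; E={u↦2, q↦0}; S={0↦48, 1↦6, 2↦-3}; K=∅⟩
→ final value 7

Answer: 7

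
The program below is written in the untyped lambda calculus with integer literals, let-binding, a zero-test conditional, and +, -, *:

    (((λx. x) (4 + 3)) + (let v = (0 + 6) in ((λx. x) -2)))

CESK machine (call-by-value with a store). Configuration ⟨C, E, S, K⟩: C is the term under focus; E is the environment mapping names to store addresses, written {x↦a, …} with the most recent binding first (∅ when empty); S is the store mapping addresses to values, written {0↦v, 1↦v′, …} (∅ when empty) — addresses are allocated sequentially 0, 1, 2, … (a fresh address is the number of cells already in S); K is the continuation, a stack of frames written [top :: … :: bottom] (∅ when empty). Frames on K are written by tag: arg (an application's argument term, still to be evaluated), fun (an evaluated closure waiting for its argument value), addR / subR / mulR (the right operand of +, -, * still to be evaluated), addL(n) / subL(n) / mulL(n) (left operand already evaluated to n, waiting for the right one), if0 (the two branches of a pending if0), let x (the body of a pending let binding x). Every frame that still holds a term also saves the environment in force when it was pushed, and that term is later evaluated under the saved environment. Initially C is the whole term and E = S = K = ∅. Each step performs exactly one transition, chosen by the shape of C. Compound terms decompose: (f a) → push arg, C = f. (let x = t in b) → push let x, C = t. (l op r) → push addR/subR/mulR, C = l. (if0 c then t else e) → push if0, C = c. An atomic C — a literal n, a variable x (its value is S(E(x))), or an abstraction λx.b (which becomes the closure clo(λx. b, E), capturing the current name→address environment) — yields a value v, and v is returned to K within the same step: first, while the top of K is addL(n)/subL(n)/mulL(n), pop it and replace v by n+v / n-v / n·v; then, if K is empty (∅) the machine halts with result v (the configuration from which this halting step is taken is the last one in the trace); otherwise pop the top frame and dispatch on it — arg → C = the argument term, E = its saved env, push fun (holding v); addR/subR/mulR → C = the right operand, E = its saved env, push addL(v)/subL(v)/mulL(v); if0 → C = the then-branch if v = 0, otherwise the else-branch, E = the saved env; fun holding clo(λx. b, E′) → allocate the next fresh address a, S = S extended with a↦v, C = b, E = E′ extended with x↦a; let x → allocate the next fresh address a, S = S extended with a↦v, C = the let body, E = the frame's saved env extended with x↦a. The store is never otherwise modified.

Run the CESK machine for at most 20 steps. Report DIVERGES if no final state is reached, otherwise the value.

Answer: 5

Derivation:
0. <C=(((λx. x) (4 + 3)) + (let v = (0 + 6) in ((λx. x) -2))), E=∅, S=∅, K=∅>
1. <C=((λx. x) (4 + 3)), E=∅, S=∅, K=[addR]>
2. <C=(λx. x), E=∅, S=∅, K=[arg :: addR]>
3. <C=(4 + 3), E=∅, S=∅, K=[fun :: addR]>
4. <C=4, E=∅, S=∅, K=[addR :: fun :: addR]>
5. <C=3, E=∅, S=∅, K=[addL(4) :: fun :: addR]>
6. <C=x, E={x↦0}, S={0↦7}, K=[addR]>
7. <C=(let v = (0 + 6) in ((λx. x) -2)), E=∅, S={0↦7}, K=[addL(7)]>
8. <C=(0 + 6), E=∅, S={0↦7}, K=[let v :: addL(7)]>
9. <C=0, E=∅, S={0↦7}, K=[addR :: let v :: addL(7)]>
10. <C=6, E=∅, S={0↦7}, K=[addL(0) :: let v :: addL(7)]>
11. <C=((λx. x) -2), E={v↦1}, S={0↦7, 1↦6}, K=[addL(7)]>
12. <C=(λx. x), E={v↦1}, S={0↦7, 1↦6}, K=[arg :: addL(7)]>
13. <C=-2, E={v↦1}, S={0↦7, 1↦6}, K=[fun :: addL(7)]>
14. <C=x, E={x↦2, v↦1}, S={0↦7, 1↦6, 2↦-2}, K=[addL(7)]>
→ final value 5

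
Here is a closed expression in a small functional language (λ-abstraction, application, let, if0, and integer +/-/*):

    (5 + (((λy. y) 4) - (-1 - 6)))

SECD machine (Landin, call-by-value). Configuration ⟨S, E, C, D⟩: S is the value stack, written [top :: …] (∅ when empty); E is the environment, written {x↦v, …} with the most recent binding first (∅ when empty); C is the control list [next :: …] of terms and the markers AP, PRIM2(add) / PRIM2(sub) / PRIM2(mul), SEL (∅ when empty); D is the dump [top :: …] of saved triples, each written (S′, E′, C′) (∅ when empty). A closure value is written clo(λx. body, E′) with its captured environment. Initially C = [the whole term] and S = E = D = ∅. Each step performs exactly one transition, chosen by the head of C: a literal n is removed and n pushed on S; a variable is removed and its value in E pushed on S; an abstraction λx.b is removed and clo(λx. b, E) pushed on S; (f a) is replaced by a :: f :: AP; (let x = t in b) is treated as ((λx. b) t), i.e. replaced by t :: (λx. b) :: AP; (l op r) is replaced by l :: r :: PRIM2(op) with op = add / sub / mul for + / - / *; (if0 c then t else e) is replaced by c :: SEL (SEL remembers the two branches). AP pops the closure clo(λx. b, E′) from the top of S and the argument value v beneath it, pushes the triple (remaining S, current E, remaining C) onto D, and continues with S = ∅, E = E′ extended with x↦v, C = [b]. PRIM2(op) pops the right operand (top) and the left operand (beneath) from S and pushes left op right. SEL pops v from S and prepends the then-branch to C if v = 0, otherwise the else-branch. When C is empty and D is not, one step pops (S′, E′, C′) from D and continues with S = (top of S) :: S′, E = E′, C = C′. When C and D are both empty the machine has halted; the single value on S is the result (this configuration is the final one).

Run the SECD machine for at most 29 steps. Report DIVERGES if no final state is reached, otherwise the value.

0. <S=∅, E=∅, C=[(5 + (((λy. y) 4) - (-1 - 6)))], D=∅>
1. <S=∅, E=∅, C=[5 :: (((λy. y) 4) - (-1 - 6)) :: PRIM2(add)], D=∅>
2. <S=[5], E=∅, C=[(((λy. y) 4) - (-1 - 6)) :: PRIM2(add)], D=∅>
3. <S=[5], E=∅, C=[((λy. y) 4) :: (-1 - 6) :: PRIM2(sub) :: PRIM2(add)], D=∅>
4. <S=[5], E=∅, C=[4 :: (λy. y) :: AP :: (-1 - 6) :: PRIM2(sub) :: PRIM2(add)], D=∅>
5. <S=[4 :: 5], E=∅, C=[(λy. y) :: AP :: (-1 - 6) :: PRIM2(sub) :: PRIM2(add)], D=∅>
6. <S=[clo(λy. y, ∅) :: 4 :: 5], E=∅, C=[AP :: (-1 - 6) :: PRIM2(sub) :: PRIM2(add)], D=∅>
7. <S=∅, E={y↦4}, C=[y], D=[([5], ∅, [(-1 - 6) :: PRIM2(sub) :: PRIM2(add)])]>
8. <S=[4], E={y↦4}, C=∅, D=[([5], ∅, [(-1 - 6) :: PRIM2(sub) :: PRIM2(add)])]>
9. <S=[4 :: 5], E=∅, C=[(-1 - 6) :: PRIM2(sub) :: PRIM2(add)], D=∅>
10. <S=[4 :: 5], E=∅, C=[-1 :: 6 :: PRIM2(sub) :: PRIM2(sub) :: PRIM2(add)], D=∅>
11. <S=[-1 :: 4 :: 5], E=∅, C=[6 :: PRIM2(sub) :: PRIM2(sub) :: PRIM2(add)], D=∅>
12. <S=[6 :: -1 :: 4 :: 5], E=∅, C=[PRIM2(sub) :: PRIM2(sub) :: PRIM2(add)], D=∅>
13. <S=[-7 :: 4 :: 5], E=∅, C=[PRIM2(sub) :: PRIM2(add)], D=∅>
14. <S=[11 :: 5], E=∅, C=[PRIM2(add)], D=∅>
15. <S=[16], E=∅, C=∅, D=∅>
→ final value 16

Answer: 16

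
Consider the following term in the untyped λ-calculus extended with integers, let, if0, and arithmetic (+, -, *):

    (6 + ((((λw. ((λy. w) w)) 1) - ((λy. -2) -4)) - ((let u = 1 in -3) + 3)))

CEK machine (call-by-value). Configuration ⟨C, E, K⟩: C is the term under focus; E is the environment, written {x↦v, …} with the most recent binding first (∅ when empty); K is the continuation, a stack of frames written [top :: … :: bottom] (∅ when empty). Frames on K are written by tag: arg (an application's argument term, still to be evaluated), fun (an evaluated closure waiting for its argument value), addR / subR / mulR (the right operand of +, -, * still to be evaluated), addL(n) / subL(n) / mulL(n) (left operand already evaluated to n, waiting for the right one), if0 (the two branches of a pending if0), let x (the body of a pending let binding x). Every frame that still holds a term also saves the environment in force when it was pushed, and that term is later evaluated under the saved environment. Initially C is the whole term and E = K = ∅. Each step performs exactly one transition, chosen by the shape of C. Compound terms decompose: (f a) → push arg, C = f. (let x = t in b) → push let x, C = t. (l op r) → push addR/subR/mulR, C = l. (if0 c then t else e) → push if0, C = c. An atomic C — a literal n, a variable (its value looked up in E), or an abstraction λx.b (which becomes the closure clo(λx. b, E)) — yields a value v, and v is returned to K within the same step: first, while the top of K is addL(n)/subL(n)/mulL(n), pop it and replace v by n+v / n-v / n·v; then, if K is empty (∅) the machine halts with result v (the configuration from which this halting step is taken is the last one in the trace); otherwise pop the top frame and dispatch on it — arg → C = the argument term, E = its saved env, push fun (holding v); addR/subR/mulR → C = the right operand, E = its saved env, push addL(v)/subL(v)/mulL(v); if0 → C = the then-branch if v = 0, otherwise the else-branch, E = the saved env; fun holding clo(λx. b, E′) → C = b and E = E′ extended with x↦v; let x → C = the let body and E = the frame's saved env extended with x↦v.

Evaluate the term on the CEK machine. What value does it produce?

Answer: 9

Derivation:
[0] <C=(6 + ((((λw. ((λy. w) w)) 1) - ((λy. -2) -4)) - ((let u = 1 in -3) + 3))), E=∅, K=∅>
[1] <C=6, E=∅, K=[addR]>
[2] <C=((((λw. ((λy. w) w)) 1) - ((λy. -2) -4)) - ((let u = 1 in -3) + 3)), E=∅, K=[addL(6)]>
[3] <C=(((λw. ((λy. w) w)) 1) - ((λy. -2) -4)), E=∅, K=[subR :: addL(6)]>
[4] <C=((λw. ((λy. w) w)) 1), E=∅, K=[subR :: subR :: addL(6)]>
[5] <C=(λw. ((λy. w) w)), E=∅, K=[arg :: subR :: subR :: addL(6)]>
[6] <C=1, E=∅, K=[fun :: subR :: subR :: addL(6)]>
[7] <C=((λy. w) w), E={w↦1}, K=[subR :: subR :: addL(6)]>
[8] <C=(λy. w), E={w↦1}, K=[arg :: subR :: subR :: addL(6)]>
[9] <C=w, E={w↦1}, K=[fun :: subR :: subR :: addL(6)]>
[10] <C=w, E={y↦1, w↦1}, K=[subR :: subR :: addL(6)]>
[11] <C=((λy. -2) -4), E=∅, K=[subL(1) :: subR :: addL(6)]>
[12] <C=(λy. -2), E=∅, K=[arg :: subL(1) :: subR :: addL(6)]>
[13] <C=-4, E=∅, K=[fun :: subL(1) :: subR :: addL(6)]>
[14] <C=-2, E={y↦-4}, K=[subL(1) :: subR :: addL(6)]>
[15] <C=((let u = 1 in -3) + 3), E=∅, K=[subL(3) :: addL(6)]>
[16] <C=(let u = 1 in -3), E=∅, K=[addR :: subL(3) :: addL(6)]>
[17] <C=1, E=∅, K=[let u :: addR :: subL(3) :: addL(6)]>
[18] <C=-3, E={u↦1}, K=[addR :: subL(3) :: addL(6)]>
[19] <C=3, E=∅, K=[addL(-3) :: subL(3) :: addL(6)]>
→ final value 9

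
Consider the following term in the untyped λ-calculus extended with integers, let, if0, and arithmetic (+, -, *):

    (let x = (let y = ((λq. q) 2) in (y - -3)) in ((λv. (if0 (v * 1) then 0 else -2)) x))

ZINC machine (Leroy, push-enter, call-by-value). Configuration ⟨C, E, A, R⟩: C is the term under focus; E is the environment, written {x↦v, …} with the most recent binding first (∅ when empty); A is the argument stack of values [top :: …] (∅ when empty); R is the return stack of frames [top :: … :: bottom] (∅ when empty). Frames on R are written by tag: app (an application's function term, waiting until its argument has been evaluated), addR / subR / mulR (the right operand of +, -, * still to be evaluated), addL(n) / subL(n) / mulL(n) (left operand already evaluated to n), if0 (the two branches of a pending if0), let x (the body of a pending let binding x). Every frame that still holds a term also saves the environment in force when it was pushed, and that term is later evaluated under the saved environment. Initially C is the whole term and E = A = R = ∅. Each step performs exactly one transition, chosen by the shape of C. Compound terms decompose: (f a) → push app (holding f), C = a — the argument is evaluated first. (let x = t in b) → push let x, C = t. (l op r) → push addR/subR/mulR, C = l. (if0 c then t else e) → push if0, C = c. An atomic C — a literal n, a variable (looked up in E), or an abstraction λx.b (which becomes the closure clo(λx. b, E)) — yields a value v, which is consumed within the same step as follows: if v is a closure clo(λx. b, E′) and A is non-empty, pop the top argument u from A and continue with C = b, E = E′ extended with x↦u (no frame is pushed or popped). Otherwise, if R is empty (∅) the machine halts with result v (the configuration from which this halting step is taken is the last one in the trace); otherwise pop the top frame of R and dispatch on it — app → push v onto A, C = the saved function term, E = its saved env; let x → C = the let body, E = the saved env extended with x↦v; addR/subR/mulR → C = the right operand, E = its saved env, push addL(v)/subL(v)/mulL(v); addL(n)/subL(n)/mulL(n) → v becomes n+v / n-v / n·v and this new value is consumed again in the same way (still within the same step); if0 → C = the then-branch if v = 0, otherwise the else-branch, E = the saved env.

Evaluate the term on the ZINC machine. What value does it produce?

Answer: -2

Execution trace:
[0] <C=(let x = (let y = ((λq. q) 2) in (y - -3)) in ((λv. (if0 (v * 1) then 0 else -2)) x)), E=∅, A=∅, R=∅>
[1] <C=(let y = ((λq. q) 2) in (y - -3)), E=∅, A=∅, R=[let x]>
[2] <C=((λq. q) 2), E=∅, A=∅, R=[let y :: let x]>
[3] <C=2, E=∅, A=∅, R=[app :: let y :: let x]>
[4] <C=(λq. q), E=∅, A=[2], R=[let y :: let x]>
[5] <C=q, E={q↦2}, A=∅, R=[let y :: let x]>
[6] <C=(y - -3), E={y↦2}, A=∅, R=[let x]>
[7] <C=y, E={y↦2}, A=∅, R=[subR :: let x]>
[8] <C=-3, E={y↦2}, A=∅, R=[subL(2) :: let x]>
[9] <C=((λv. (if0 (v * 1) then 0 else -2)) x), E={x↦5}, A=∅, R=∅>
[10] <C=x, E={x↦5}, A=∅, R=[app]>
[11] <C=(λv. (if0 (v * 1) then 0 else -2)), E={x↦5}, A=[5], R=∅>
[12] <C=(if0 (v * 1) then 0 else -2), E={v↦5, x↦5}, A=∅, R=∅>
[13] <C=(v * 1), E={v↦5, x↦5}, A=∅, R=[if0]>
[14] <C=v, E={v↦5, x↦5}, A=∅, R=[mulR :: if0]>
[15] <C=1, E={v↦5, x↦5}, A=∅, R=[mulL(5) :: if0]>
[16] <C=-2, E={v↦5, x↦5}, A=∅, R=∅>
→ final value -2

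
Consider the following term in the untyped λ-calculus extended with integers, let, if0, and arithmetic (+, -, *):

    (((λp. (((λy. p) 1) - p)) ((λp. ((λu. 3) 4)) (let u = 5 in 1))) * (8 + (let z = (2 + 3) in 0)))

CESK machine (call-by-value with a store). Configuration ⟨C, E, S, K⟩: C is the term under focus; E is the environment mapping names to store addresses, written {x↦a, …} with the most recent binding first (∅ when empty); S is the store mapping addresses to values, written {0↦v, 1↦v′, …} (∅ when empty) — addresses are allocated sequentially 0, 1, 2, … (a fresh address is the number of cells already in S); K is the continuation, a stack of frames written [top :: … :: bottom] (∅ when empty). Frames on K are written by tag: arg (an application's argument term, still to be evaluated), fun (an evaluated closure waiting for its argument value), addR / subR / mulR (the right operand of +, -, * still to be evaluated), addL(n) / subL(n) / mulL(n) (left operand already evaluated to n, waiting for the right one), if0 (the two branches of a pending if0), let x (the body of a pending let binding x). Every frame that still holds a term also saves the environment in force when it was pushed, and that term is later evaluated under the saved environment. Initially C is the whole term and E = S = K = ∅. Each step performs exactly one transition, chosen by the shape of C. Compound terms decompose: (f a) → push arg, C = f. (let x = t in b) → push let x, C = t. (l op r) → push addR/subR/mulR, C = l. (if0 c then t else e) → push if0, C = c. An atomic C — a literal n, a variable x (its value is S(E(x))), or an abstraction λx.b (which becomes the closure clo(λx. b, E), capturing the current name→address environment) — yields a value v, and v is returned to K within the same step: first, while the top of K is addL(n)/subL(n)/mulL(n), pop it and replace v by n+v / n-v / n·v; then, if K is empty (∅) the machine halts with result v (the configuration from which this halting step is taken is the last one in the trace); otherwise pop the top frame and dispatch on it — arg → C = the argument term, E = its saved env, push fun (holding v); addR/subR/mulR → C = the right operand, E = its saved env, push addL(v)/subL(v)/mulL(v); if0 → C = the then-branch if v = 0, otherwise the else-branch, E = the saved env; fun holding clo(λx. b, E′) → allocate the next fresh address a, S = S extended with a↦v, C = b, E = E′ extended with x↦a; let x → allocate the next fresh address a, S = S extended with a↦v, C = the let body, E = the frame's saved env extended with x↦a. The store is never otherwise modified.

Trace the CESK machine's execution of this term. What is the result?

Answer: 0

Execution trace:
t=0: [C=(((λp. (((λy. p) 1) - p)) ((λp. ((λu. 3) 4)) (let u = 5 in 1))) * (8 + (let z = (2 + 3) in 0))) | E=∅ | S=∅ | K=∅]
t=1: [C=((λp. (((λy. p) 1) - p)) ((λp. ((λu. 3) 4)) (let u = 5 in 1))) | E=∅ | S=∅ | K=[mulR]]
t=2: [C=(λp. (((λy. p) 1) - p)) | E=∅ | S=∅ | K=[arg :: mulR]]
t=3: [C=((λp. ((λu. 3) 4)) (let u = 5 in 1)) | E=∅ | S=∅ | K=[fun :: mulR]]
t=4: [C=(λp. ((λu. 3) 4)) | E=∅ | S=∅ | K=[arg :: fun :: mulR]]
t=5: [C=(let u = 5 in 1) | E=∅ | S=∅ | K=[fun :: fun :: mulR]]
t=6: [C=5 | E=∅ | S=∅ | K=[let u :: fun :: fun :: mulR]]
t=7: [C=1 | E={u↦0} | S={0↦5} | K=[fun :: fun :: mulR]]
t=8: [C=((λu. 3) 4) | E={p↦1} | S={0↦5, 1↦1} | K=[fun :: mulR]]
t=9: [C=(λu. 3) | E={p↦1} | S={0↦5, 1↦1} | K=[arg :: fun :: mulR]]
t=10: [C=4 | E={p↦1} | S={0↦5, 1↦1} | K=[fun :: fun :: mulR]]
t=11: [C=3 | E={u↦2, p↦1} | S={0↦5, 1↦1, 2↦4} | K=[fun :: mulR]]
t=12: [C=(((λy. p) 1) - p) | E={p↦3} | S={0↦5, 1↦1, 2↦4, 3↦3} | K=[mulR]]
t=13: [C=((λy. p) 1) | E={p↦3} | S={0↦5, 1↦1, 2↦4, 3↦3} | K=[subR :: mulR]]
t=14: [C=(λy. p) | E={p↦3} | S={0↦5, 1↦1, 2↦4, 3↦3} | K=[arg :: subR :: mulR]]
t=15: [C=1 | E={p↦3} | S={0↦5, 1↦1, 2↦4, 3↦3} | K=[fun :: subR :: mulR]]
t=16: [C=p | E={y↦4, p↦3} | S={0↦5, 1↦1, 2↦4, 3↦3, 4↦1} | K=[subR :: mulR]]
t=17: [C=p | E={p↦3} | S={0↦5, 1↦1, 2↦4, 3↦3, 4↦1} | K=[subL(3) :: mulR]]
t=18: [C=(8 + (let z = (2 + 3) in 0)) | E=∅ | S={0↦5, 1↦1, 2↦4, 3↦3, 4↦1} | K=[mulL(0)]]
t=19: [C=8 | E=∅ | S={0↦5, 1↦1, 2↦4, 3↦3, 4↦1} | K=[addR :: mulL(0)]]
t=20: [C=(let z = (2 + 3) in 0) | E=∅ | S={0↦5, 1↦1, 2↦4, 3↦3, 4↦1} | K=[addL(8) :: mulL(0)]]
t=21: [C=(2 + 3) | E=∅ | S={0↦5, 1↦1, 2↦4, 3↦3, 4↦1} | K=[let z :: addL(8) :: mulL(0)]]
t=22: [C=2 | E=∅ | S={0↦5, 1↦1, 2↦4, 3↦3, 4↦1} | K=[addR :: let z :: addL(8) :: mulL(0)]]
t=23: [C=3 | E=∅ | S={0↦5, 1↦1, 2↦4, 3↦3, 4↦1} | K=[addL(2) :: let z :: addL(8) :: mulL(0)]]
t=24: [C=0 | E={z↦5} | S={0↦5, 1↦1, 2↦4, 3↦3, 4↦1, 5↦5} | K=[addL(8) :: mulL(0)]]
→ final value 0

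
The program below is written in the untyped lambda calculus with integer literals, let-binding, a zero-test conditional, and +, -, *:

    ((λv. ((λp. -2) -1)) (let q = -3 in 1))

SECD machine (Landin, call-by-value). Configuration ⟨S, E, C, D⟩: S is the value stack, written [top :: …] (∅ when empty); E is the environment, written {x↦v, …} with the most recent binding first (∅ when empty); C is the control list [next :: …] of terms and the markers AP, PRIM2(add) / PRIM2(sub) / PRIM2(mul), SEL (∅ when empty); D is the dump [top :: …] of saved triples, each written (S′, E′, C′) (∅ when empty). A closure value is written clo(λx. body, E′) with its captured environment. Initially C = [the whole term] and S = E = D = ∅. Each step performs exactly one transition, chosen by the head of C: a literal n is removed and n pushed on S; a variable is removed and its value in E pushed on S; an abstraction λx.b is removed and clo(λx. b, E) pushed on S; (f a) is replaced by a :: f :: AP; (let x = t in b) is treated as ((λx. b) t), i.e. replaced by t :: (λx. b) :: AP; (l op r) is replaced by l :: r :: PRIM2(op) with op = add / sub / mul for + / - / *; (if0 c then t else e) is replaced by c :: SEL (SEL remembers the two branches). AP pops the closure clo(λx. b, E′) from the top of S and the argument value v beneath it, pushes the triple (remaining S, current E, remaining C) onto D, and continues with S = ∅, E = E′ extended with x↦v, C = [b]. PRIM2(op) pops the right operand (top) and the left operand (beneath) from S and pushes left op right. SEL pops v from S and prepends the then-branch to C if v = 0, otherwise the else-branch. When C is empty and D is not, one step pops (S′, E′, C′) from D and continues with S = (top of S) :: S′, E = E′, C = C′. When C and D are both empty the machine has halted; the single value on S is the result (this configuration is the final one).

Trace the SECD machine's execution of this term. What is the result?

Answer: -2

Execution trace:
0. [S=∅ | E=∅ | C=[((λv. ((λp. -2) -1)) (let q = -3 in 1))] | D=∅]
1. [S=∅ | E=∅ | C=[(let q = -3 in 1) :: (λv. ((λp. -2) -1)) :: AP] | D=∅]
2. [S=∅ | E=∅ | C=[-3 :: (λq. 1) :: AP :: (λv. ((λp. -2) -1)) :: AP] | D=∅]
3. [S=[-3] | E=∅ | C=[(λq. 1) :: AP :: (λv. ((λp. -2) -1)) :: AP] | D=∅]
4. [S=[clo(λq. 1, ∅) :: -3] | E=∅ | C=[AP :: (λv. ((λp. -2) -1)) :: AP] | D=∅]
5. [S=∅ | E={q↦-3} | C=[1] | D=[(∅, ∅, [(λv. ((λp. -2) -1)) :: AP])]]
6. [S=[1] | E={q↦-3} | C=∅ | D=[(∅, ∅, [(λv. ((λp. -2) -1)) :: AP])]]
7. [S=[1] | E=∅ | C=[(λv. ((λp. -2) -1)) :: AP] | D=∅]
8. [S=[clo(λv. ((λp. -2) -1), ∅) :: 1] | E=∅ | C=[AP] | D=∅]
9. [S=∅ | E={v↦1} | C=[((λp. -2) -1)] | D=[(∅, ∅, ∅)]]
10. [S=∅ | E={v↦1} | C=[-1 :: (λp. -2) :: AP] | D=[(∅, ∅, ∅)]]
11. [S=[-1] | E={v↦1} | C=[(λp. -2) :: AP] | D=[(∅, ∅, ∅)]]
12. [S=[clo(λp. -2, {v↦1}) :: -1] | E={v↦1} | C=[AP] | D=[(∅, ∅, ∅)]]
13. [S=∅ | E={p↦-1, v↦1} | C=[-2] | D=[(∅, {v↦1}, ∅) :: (∅, ∅, ∅)]]
14. [S=[-2] | E={p↦-1, v↦1} | C=∅ | D=[(∅, {v↦1}, ∅) :: (∅, ∅, ∅)]]
15. [S=[-2] | E={v↦1} | C=∅ | D=[(∅, ∅, ∅)]]
16. [S=[-2] | E=∅ | C=∅ | D=∅]
→ final value -2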